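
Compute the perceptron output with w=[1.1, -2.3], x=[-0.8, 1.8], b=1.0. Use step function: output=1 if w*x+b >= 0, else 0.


z = w . x + b
= 1.1*-0.8 + -2.3*1.8 + 1.0
= -0.88 + -4.14 + 1.0
= -5.02 + 1.0
= -4.02
Since z = -4.02 < 0, output = 0

0


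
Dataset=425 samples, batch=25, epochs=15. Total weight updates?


Iterations per epoch = 425 / 25 = 17
Total updates = iterations_per_epoch * epochs
= 17 * 15
= 255

255


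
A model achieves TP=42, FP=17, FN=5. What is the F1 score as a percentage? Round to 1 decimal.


Precision = TP / (TP + FP) = 42 / 59 = 0.7119
Recall = TP / (TP + FN) = 42 / 47 = 0.8936
F1 = 2 * P * R / (P + R)
= 2 * 0.7119 * 0.8936 / (0.7119 + 0.8936)
= 1.2723 / 1.6055
= 0.7925
As percentage: 79.2%

79.2


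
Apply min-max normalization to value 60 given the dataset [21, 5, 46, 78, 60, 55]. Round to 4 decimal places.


Min = 5, Max = 78
Range = 78 - 5 = 73
Scaled = (x - min) / (max - min)
= (60 - 5) / 73
= 55 / 73
= 0.7534

0.7534


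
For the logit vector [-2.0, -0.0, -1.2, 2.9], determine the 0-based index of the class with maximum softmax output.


Softmax is a monotonic transformation, so it preserves the argmax.
We need to find the index of the maximum logit.
Index 0: -2.0
Index 1: -0.0
Index 2: -1.2
Index 3: 2.9
Maximum logit = 2.9 at index 3

3


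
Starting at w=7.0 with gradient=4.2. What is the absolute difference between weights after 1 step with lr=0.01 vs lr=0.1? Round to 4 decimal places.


With lr=0.01: w_new = 7.0 - 0.01 * 4.2 = 6.958
With lr=0.1: w_new = 7.0 - 0.1 * 4.2 = 6.58
Absolute difference = |6.958 - 6.58|
= 0.3780

0.3780


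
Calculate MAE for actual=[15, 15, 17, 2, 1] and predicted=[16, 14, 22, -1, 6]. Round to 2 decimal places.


Absolute errors: [1, 1, 5, 3, 5]
Sum of absolute errors = 15
MAE = 15 / 5 = 3.00

3.00


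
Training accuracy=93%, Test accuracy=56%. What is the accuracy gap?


Gap = train_accuracy - test_accuracy
= 93 - 56
= 37%
This large gap strongly indicates overfitting.

37


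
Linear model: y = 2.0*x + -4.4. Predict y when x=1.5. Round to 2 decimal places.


y = 2.0 * 1.5 + (-4.4)
= 3.0 + (-4.4)
= -1.40

-1.40


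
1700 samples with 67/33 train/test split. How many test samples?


Train samples = 1700 * 67% = 1139
Test samples = 1700 - 1139
= 561

561


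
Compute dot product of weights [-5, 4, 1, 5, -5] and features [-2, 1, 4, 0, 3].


Element-wise products:
-5 * -2 = 10
4 * 1 = 4
1 * 4 = 4
5 * 0 = 0
-5 * 3 = -15
Sum = 10 + 4 + 4 + 0 + -15
= 3

3


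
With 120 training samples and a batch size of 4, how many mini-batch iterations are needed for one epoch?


Iterations per epoch = dataset_size / batch_size
= 120 / 4
= 30

30


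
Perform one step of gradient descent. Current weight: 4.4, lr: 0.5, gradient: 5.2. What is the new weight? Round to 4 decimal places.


w_new = w_old - lr * gradient
= 4.4 - 0.5 * 5.2
= 4.4 - (2.6)
= 1.8000

1.8000


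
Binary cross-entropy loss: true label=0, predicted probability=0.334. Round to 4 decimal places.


For y=0: Loss = -log(1-p)
= -log(1 - 0.334)
= -log(0.666)
= -(-0.4065)
= 0.4065

0.4065


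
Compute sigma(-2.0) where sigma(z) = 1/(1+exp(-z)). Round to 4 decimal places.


sigmoid(z) = 1 / (1 + exp(-z))
exp(-(-2.0)) = exp(2.0) = 7.3891
1 + 7.3891 = 8.3891
1 / 8.3891 = 0.1192

0.1192


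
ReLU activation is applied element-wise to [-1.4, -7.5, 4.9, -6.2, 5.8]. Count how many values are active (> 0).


ReLU(x) = max(0, x) for each element:
ReLU(-1.4) = 0
ReLU(-7.5) = 0
ReLU(4.9) = 4.9
ReLU(-6.2) = 0
ReLU(5.8) = 5.8
Active neurons (>0): 2

2


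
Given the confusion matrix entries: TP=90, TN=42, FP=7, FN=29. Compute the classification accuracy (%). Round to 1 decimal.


Accuracy = (TP + TN) / (TP + TN + FP + FN) * 100
= (90 + 42) / (90 + 42 + 7 + 29)
= 132 / 168
= 0.7857
= 78.6%

78.6


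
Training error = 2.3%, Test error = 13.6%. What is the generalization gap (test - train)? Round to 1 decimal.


Generalization gap = test_error - train_error
= 13.6 - 2.3
= 11.3%
A large gap suggests overfitting.

11.3


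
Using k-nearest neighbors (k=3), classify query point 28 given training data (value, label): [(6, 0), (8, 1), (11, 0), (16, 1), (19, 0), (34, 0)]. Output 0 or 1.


Distances from query 28:
Point 34 (class 0): distance = 6
Point 19 (class 0): distance = 9
Point 16 (class 1): distance = 12
K=3 nearest neighbors: classes = [0, 0, 1]
Votes for class 1: 1 / 3
Majority vote => class 0

0


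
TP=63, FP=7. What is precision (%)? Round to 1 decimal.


Precision = TP / (TP + FP) * 100
= 63 / (63 + 7)
= 63 / 70
= 0.9
= 90.0%

90.0


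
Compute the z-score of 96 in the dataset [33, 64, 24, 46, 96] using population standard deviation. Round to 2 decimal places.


Mean = (33 + 64 + 24 + 46 + 96) / 5 = 52.6
Variance = sum((x_i - mean)^2) / n = 651.84
Std = sqrt(651.84) = 25.5312
Z = (x - mean) / std
= (96 - 52.6) / 25.5312
= 43.4 / 25.5312
= 1.70

1.70


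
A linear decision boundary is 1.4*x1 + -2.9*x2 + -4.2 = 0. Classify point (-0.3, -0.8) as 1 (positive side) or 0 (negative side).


Compute 1.4 * -0.3 + -2.9 * -0.8 + -4.2
= -0.42 + 2.32 + -4.2
= -2.3
Since -2.3 < 0, the point is on the negative side.

0


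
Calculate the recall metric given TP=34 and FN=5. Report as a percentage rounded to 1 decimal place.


Recall = TP / (TP + FN) * 100
= 34 / (34 + 5)
= 34 / 39
= 0.8718
= 87.2%

87.2


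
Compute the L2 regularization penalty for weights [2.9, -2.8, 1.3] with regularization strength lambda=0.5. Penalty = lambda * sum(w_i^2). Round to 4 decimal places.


Squaring each weight:
2.9^2 = 8.41
(-2.8)^2 = 7.84
1.3^2 = 1.69
Sum of squares = 17.94
Penalty = 0.5 * 17.94 = 8.9700

8.9700


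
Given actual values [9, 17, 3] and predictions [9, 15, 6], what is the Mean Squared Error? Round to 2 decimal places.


Differences: [0, 2, -3]
Squared errors: [0, 4, 9]
Sum of squared errors = 13
MSE = 13 / 3 = 4.33

4.33


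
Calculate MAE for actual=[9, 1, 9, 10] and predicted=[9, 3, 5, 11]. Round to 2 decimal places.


Absolute errors: [0, 2, 4, 1]
Sum of absolute errors = 7
MAE = 7 / 4 = 1.75

1.75


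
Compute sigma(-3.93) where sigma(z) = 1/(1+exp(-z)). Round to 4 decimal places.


sigmoid(z) = 1 / (1 + exp(-z))
exp(-(-3.93)) = exp(3.93) = 50.907
1 + 50.907 = 51.907
1 / 51.907 = 0.0193

0.0193


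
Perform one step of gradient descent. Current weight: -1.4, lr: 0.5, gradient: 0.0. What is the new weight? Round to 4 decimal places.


w_new = w_old - lr * gradient
= -1.4 - 0.5 * 0.0
= -1.4 - (0.0)
= -1.4000

-1.4000


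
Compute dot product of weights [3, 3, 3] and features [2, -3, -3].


Element-wise products:
3 * 2 = 6
3 * -3 = -9
3 * -3 = -9
Sum = 6 + -9 + -9
= -12

-12


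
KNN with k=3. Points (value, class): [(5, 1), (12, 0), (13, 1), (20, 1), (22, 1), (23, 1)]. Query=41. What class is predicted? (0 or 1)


Distances from query 41:
Point 23 (class 1): distance = 18
Point 22 (class 1): distance = 19
Point 20 (class 1): distance = 21
K=3 nearest neighbors: classes = [1, 1, 1]
Votes for class 1: 3 / 3
Majority vote => class 1

1


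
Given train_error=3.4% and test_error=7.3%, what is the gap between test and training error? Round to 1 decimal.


Generalization gap = test_error - train_error
= 7.3 - 3.4
= 3.9%
A moderate gap.

3.9


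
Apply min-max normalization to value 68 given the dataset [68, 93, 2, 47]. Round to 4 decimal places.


Min = 2, Max = 93
Range = 93 - 2 = 91
Scaled = (x - min) / (max - min)
= (68 - 2) / 91
= 66 / 91
= 0.7253

0.7253


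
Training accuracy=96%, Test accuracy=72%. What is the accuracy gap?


Gap = train_accuracy - test_accuracy
= 96 - 72
= 24%
This large gap strongly indicates overfitting.

24


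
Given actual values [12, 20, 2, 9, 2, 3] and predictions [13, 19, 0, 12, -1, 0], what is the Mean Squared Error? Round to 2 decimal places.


Differences: [-1, 1, 2, -3, 3, 3]
Squared errors: [1, 1, 4, 9, 9, 9]
Sum of squared errors = 33
MSE = 33 / 6 = 5.50

5.50


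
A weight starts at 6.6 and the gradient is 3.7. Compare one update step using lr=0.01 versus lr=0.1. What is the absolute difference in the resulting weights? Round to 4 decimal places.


With lr=0.01: w_new = 6.6 - 0.01 * 3.7 = 6.563
With lr=0.1: w_new = 6.6 - 0.1 * 3.7 = 6.23
Absolute difference = |6.563 - 6.23|
= 0.3330

0.3330


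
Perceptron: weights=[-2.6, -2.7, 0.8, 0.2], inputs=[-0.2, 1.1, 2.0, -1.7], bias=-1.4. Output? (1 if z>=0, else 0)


z = w . x + b
= -2.6*-0.2 + -2.7*1.1 + 0.8*2.0 + 0.2*-1.7 + -1.4
= 0.52 + -2.97 + 1.6 + -0.34 + -1.4
= -1.19 + -1.4
= -2.59
Since z = -2.59 < 0, output = 0

0


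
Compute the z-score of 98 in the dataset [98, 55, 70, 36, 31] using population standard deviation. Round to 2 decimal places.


Mean = (98 + 55 + 70 + 36 + 31) / 5 = 58.0
Variance = sum((x_i - mean)^2) / n = 593.2
Std = sqrt(593.2) = 24.3557
Z = (x - mean) / std
= (98 - 58.0) / 24.3557
= 40.0 / 24.3557
= 1.64

1.64


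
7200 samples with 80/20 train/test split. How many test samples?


Train samples = 7200 * 80% = 5760
Test samples = 7200 - 5760
= 1440

1440


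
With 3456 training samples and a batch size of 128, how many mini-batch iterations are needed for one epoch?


Iterations per epoch = dataset_size / batch_size
= 3456 / 128
= 27

27


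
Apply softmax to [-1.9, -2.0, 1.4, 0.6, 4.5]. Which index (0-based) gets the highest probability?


Softmax is a monotonic transformation, so it preserves the argmax.
We need to find the index of the maximum logit.
Index 0: -1.9
Index 1: -2.0
Index 2: 1.4
Index 3: 0.6
Index 4: 4.5
Maximum logit = 4.5 at index 4

4


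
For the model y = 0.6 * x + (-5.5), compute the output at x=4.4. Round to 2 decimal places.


y = 0.6 * 4.4 + (-5.5)
= 2.64 + (-5.5)
= -2.86

-2.86


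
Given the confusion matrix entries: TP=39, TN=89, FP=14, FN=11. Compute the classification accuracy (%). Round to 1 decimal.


Accuracy = (TP + TN) / (TP + TN + FP + FN) * 100
= (39 + 89) / (39 + 89 + 14 + 11)
= 128 / 153
= 0.8366
= 83.7%

83.7


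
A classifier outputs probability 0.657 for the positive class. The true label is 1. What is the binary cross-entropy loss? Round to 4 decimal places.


For y=1: Loss = -log(p)
= -log(0.657)
= -(-0.4201)
= 0.4201

0.4201


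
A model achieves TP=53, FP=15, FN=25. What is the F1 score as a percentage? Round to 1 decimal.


Precision = TP / (TP + FP) = 53 / 68 = 0.7794
Recall = TP / (TP + FN) = 53 / 78 = 0.6795
F1 = 2 * P * R / (P + R)
= 2 * 0.7794 * 0.6795 / (0.7794 + 0.6795)
= 1.0592 / 1.4589
= 0.726
As percentage: 72.6%

72.6


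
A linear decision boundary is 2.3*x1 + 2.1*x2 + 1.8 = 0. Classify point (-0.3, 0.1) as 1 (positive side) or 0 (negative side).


Compute 2.3 * -0.3 + 2.1 * 0.1 + 1.8
= -0.69 + 0.21 + 1.8
= 1.32
Since 1.32 >= 0, the point is on the positive side.

1


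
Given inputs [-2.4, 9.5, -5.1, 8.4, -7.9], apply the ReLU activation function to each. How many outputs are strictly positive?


ReLU(x) = max(0, x) for each element:
ReLU(-2.4) = 0
ReLU(9.5) = 9.5
ReLU(-5.1) = 0
ReLU(8.4) = 8.4
ReLU(-7.9) = 0
Active neurons (>0): 2

2


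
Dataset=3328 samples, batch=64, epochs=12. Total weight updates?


Iterations per epoch = 3328 / 64 = 52
Total updates = iterations_per_epoch * epochs
= 52 * 12
= 624

624


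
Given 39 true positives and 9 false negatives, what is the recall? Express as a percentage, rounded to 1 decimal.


Recall = TP / (TP + FN) * 100
= 39 / (39 + 9)
= 39 / 48
= 0.8125
= 81.3%

81.3


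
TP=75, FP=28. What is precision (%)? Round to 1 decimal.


Precision = TP / (TP + FP) * 100
= 75 / (75 + 28)
= 75 / 103
= 0.7282
= 72.8%

72.8


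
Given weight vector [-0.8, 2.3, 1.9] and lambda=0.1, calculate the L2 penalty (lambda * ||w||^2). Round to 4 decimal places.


Squaring each weight:
(-0.8)^2 = 0.64
2.3^2 = 5.29
1.9^2 = 3.61
Sum of squares = 9.54
Penalty = 0.1 * 9.54 = 0.9540

0.9540


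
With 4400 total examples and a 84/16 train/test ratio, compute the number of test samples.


Train samples = 4400 * 84% = 3696
Test samples = 4400 - 3696
= 704

704


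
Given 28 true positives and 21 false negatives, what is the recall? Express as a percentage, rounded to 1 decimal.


Recall = TP / (TP + FN) * 100
= 28 / (28 + 21)
= 28 / 49
= 0.5714
= 57.1%

57.1


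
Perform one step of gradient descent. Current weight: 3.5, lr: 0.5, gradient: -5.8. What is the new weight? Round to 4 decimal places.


w_new = w_old - lr * gradient
= 3.5 - 0.5 * -5.8
= 3.5 - (-2.9)
= 6.4000

6.4000


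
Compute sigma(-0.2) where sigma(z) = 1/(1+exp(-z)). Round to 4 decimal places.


sigmoid(z) = 1 / (1 + exp(-z))
exp(-(-0.2)) = exp(0.2) = 1.2214
1 + 1.2214 = 2.2214
1 / 2.2214 = 0.4502

0.4502


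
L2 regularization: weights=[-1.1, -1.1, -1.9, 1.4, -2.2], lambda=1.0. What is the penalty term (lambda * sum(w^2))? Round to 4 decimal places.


Squaring each weight:
(-1.1)^2 = 1.21
(-1.1)^2 = 1.21
(-1.9)^2 = 3.61
1.4^2 = 1.96
(-2.2)^2 = 4.84
Sum of squares = 12.83
Penalty = 1.0 * 12.83 = 12.8300

12.8300


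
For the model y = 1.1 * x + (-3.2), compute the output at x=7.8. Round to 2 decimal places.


y = 1.1 * 7.8 + (-3.2)
= 8.58 + (-3.2)
= 5.38

5.38


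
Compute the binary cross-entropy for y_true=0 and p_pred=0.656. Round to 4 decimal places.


For y=0: Loss = -log(1-p)
= -log(1 - 0.656)
= -log(0.344)
= -(-1.0671)
= 1.0671

1.0671


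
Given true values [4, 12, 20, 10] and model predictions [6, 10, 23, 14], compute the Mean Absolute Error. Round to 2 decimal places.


Absolute errors: [2, 2, 3, 4]
Sum of absolute errors = 11
MAE = 11 / 4 = 2.75

2.75


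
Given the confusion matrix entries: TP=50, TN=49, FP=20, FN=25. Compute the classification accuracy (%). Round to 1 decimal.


Accuracy = (TP + TN) / (TP + TN + FP + FN) * 100
= (50 + 49) / (50 + 49 + 20 + 25)
= 99 / 144
= 0.6875
= 68.8%

68.8


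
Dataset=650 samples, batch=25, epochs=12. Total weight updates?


Iterations per epoch = 650 / 25 = 26
Total updates = iterations_per_epoch * epochs
= 26 * 12
= 312

312


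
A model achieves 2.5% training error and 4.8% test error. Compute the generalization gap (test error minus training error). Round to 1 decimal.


Generalization gap = test_error - train_error
= 4.8 - 2.5
= 2.3%
A moderate gap.

2.3


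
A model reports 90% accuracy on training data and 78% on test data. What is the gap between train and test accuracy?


Gap = train_accuracy - test_accuracy
= 90 - 78
= 12%
This gap suggests the model is overfitting.

12


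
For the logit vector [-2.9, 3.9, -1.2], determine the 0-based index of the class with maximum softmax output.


Softmax is a monotonic transformation, so it preserves the argmax.
We need to find the index of the maximum logit.
Index 0: -2.9
Index 1: 3.9
Index 2: -1.2
Maximum logit = 3.9 at index 1

1


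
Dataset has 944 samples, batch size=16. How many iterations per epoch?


Iterations per epoch = dataset_size / batch_size
= 944 / 16
= 59

59


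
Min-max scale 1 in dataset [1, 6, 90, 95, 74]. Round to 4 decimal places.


Min = 1, Max = 95
Range = 95 - 1 = 94
Scaled = (x - min) / (max - min)
= (1 - 1) / 94
= 0 / 94
= 0.0000

0.0000


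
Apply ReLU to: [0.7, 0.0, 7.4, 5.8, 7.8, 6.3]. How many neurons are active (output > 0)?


ReLU(x) = max(0, x) for each element:
ReLU(0.7) = 0.7
ReLU(0.0) = 0
ReLU(7.4) = 7.4
ReLU(5.8) = 5.8
ReLU(7.8) = 7.8
ReLU(6.3) = 6.3
Active neurons (>0): 5

5


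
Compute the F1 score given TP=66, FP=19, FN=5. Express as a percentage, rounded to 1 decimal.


Precision = TP / (TP + FP) = 66 / 85 = 0.7765
Recall = TP / (TP + FN) = 66 / 71 = 0.9296
F1 = 2 * P * R / (P + R)
= 2 * 0.7765 * 0.9296 / (0.7765 + 0.9296)
= 1.4436 / 1.706
= 0.8462
As percentage: 84.6%

84.6


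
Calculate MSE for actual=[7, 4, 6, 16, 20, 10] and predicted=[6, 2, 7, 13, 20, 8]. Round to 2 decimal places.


Differences: [1, 2, -1, 3, 0, 2]
Squared errors: [1, 4, 1, 9, 0, 4]
Sum of squared errors = 19
MSE = 19 / 6 = 3.17

3.17


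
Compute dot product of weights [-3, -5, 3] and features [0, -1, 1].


Element-wise products:
-3 * 0 = 0
-5 * -1 = 5
3 * 1 = 3
Sum = 0 + 5 + 3
= 8

8


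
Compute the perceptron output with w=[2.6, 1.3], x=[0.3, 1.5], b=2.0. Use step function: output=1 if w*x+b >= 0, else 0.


z = w . x + b
= 2.6*0.3 + 1.3*1.5 + 2.0
= 0.78 + 1.95 + 2.0
= 2.73 + 2.0
= 4.73
Since z = 4.73 >= 0, output = 1

1


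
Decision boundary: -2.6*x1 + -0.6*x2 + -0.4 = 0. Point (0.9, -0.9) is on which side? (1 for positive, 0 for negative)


Compute -2.6 * 0.9 + -0.6 * -0.9 + -0.4
= -2.34 + 0.54 + -0.4
= -2.2
Since -2.2 < 0, the point is on the negative side.

0


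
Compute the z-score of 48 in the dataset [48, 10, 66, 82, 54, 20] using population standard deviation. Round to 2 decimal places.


Mean = (48 + 10 + 66 + 82 + 54 + 20) / 6 = 46.6667
Variance = sum((x_i - mean)^2) / n = 622.2222
Std = sqrt(622.2222) = 24.9444
Z = (x - mean) / std
= (48 - 46.6667) / 24.9444
= 1.3333 / 24.9444
= 0.05

0.05


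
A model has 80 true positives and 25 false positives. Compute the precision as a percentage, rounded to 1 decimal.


Precision = TP / (TP + FP) * 100
= 80 / (80 + 25)
= 80 / 105
= 0.7619
= 76.2%

76.2


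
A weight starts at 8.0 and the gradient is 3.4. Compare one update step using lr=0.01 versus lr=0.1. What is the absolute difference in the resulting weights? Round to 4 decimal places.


With lr=0.01: w_new = 8.0 - 0.01 * 3.4 = 7.966
With lr=0.1: w_new = 8.0 - 0.1 * 3.4 = 7.66
Absolute difference = |7.966 - 7.66|
= 0.3060

0.3060


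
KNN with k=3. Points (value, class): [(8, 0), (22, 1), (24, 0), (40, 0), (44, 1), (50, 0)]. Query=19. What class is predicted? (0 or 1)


Distances from query 19:
Point 22 (class 1): distance = 3
Point 24 (class 0): distance = 5
Point 8 (class 0): distance = 11
K=3 nearest neighbors: classes = [1, 0, 0]
Votes for class 1: 1 / 3
Majority vote => class 0

0


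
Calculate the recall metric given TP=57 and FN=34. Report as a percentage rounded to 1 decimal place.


Recall = TP / (TP + FN) * 100
= 57 / (57 + 34)
= 57 / 91
= 0.6264
= 62.6%

62.6


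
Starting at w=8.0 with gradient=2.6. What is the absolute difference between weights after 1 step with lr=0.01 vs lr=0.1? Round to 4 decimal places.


With lr=0.01: w_new = 8.0 - 0.01 * 2.6 = 7.974
With lr=0.1: w_new = 8.0 - 0.1 * 2.6 = 7.74
Absolute difference = |7.974 - 7.74|
= 0.2340

0.2340


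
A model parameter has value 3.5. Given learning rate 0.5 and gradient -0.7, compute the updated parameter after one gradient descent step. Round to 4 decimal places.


w_new = w_old - lr * gradient
= 3.5 - 0.5 * -0.7
= 3.5 - (-0.35)
= 3.8500

3.8500


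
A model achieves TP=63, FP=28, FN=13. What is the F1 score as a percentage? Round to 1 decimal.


Precision = TP / (TP + FP) = 63 / 91 = 0.6923
Recall = TP / (TP + FN) = 63 / 76 = 0.8289
F1 = 2 * P * R / (P + R)
= 2 * 0.6923 * 0.8289 / (0.6923 + 0.8289)
= 1.1478 / 1.5213
= 0.7545
As percentage: 75.4%

75.4


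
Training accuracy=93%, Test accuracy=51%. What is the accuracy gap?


Gap = train_accuracy - test_accuracy
= 93 - 51
= 42%
This large gap strongly indicates overfitting.

42


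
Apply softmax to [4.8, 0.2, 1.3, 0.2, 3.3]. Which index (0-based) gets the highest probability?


Softmax is a monotonic transformation, so it preserves the argmax.
We need to find the index of the maximum logit.
Index 0: 4.8
Index 1: 0.2
Index 2: 1.3
Index 3: 0.2
Index 4: 3.3
Maximum logit = 4.8 at index 0

0


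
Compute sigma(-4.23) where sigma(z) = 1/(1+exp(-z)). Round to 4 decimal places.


sigmoid(z) = 1 / (1 + exp(-z))
exp(-(-4.23)) = exp(4.23) = 68.7172
1 + 68.7172 = 69.7172
1 / 69.7172 = 0.0143

0.0143


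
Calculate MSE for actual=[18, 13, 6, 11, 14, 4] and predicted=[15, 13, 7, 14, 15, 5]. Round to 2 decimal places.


Differences: [3, 0, -1, -3, -1, -1]
Squared errors: [9, 0, 1, 9, 1, 1]
Sum of squared errors = 21
MSE = 21 / 6 = 3.50

3.50


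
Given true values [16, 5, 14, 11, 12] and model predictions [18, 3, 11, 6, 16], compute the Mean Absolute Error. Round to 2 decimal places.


Absolute errors: [2, 2, 3, 5, 4]
Sum of absolute errors = 16
MAE = 16 / 5 = 3.20

3.20


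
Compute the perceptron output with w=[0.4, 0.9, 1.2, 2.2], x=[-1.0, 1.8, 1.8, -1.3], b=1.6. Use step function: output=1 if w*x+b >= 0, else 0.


z = w . x + b
= 0.4*-1.0 + 0.9*1.8 + 1.2*1.8 + 2.2*-1.3 + 1.6
= -0.4 + 1.62 + 2.16 + -2.86 + 1.6
= 0.52 + 1.6
= 2.12
Since z = 2.12 >= 0, output = 1

1


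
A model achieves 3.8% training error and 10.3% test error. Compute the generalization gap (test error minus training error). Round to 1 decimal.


Generalization gap = test_error - train_error
= 10.3 - 3.8
= 6.5%
A moderate gap.

6.5


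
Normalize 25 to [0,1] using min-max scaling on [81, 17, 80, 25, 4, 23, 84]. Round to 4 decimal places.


Min = 4, Max = 84
Range = 84 - 4 = 80
Scaled = (x - min) / (max - min)
= (25 - 4) / 80
= 21 / 80
= 0.2625

0.2625


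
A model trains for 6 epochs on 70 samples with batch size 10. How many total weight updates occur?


Iterations per epoch = 70 / 10 = 7
Total updates = iterations_per_epoch * epochs
= 7 * 6
= 42

42


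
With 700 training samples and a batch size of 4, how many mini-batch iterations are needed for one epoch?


Iterations per epoch = dataset_size / batch_size
= 700 / 4
= 175

175


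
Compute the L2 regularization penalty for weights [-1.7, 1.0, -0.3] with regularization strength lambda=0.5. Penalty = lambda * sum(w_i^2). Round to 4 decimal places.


Squaring each weight:
(-1.7)^2 = 2.89
1.0^2 = 1.0
(-0.3)^2 = 0.09
Sum of squares = 3.98
Penalty = 0.5 * 3.98 = 1.9900

1.9900


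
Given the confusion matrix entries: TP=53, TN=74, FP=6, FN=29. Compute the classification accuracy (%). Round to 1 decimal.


Accuracy = (TP + TN) / (TP + TN + FP + FN) * 100
= (53 + 74) / (53 + 74 + 6 + 29)
= 127 / 162
= 0.784
= 78.4%

78.4


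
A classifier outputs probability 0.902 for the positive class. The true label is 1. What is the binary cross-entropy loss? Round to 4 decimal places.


For y=1: Loss = -log(p)
= -log(0.902)
= -(-0.1031)
= 0.1031

0.1031


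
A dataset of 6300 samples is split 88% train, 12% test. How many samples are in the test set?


Train samples = 6300 * 88% = 5544
Test samples = 6300 - 5544
= 756

756


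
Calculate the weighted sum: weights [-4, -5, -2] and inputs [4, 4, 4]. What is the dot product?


Element-wise products:
-4 * 4 = -16
-5 * 4 = -20
-2 * 4 = -8
Sum = -16 + -20 + -8
= -44

-44


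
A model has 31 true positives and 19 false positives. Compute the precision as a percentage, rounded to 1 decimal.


Precision = TP / (TP + FP) * 100
= 31 / (31 + 19)
= 31 / 50
= 0.62
= 62.0%

62.0


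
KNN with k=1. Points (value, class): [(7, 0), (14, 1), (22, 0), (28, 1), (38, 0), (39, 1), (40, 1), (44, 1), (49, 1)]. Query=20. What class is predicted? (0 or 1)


Distances from query 20:
Point 22 (class 0): distance = 2
K=1 nearest neighbors: classes = [0]
Votes for class 1: 0 / 1
Majority vote => class 0

0


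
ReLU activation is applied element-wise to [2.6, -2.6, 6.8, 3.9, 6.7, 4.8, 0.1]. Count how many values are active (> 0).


ReLU(x) = max(0, x) for each element:
ReLU(2.6) = 2.6
ReLU(-2.6) = 0
ReLU(6.8) = 6.8
ReLU(3.9) = 3.9
ReLU(6.7) = 6.7
ReLU(4.8) = 4.8
ReLU(0.1) = 0.1
Active neurons (>0): 6

6


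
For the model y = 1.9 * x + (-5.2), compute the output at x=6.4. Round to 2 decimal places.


y = 1.9 * 6.4 + (-5.2)
= 12.16 + (-5.2)
= 6.96

6.96


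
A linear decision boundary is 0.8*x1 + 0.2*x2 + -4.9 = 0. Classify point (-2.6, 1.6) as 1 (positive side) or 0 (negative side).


Compute 0.8 * -2.6 + 0.2 * 1.6 + -4.9
= -2.08 + 0.32 + -4.9
= -6.66
Since -6.66 < 0, the point is on the negative side.

0


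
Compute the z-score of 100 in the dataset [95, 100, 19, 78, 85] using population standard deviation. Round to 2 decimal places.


Mean = (95 + 100 + 19 + 78 + 85) / 5 = 75.4
Variance = sum((x_i - mean)^2) / n = 853.84
Std = sqrt(853.84) = 29.2205
Z = (x - mean) / std
= (100 - 75.4) / 29.2205
= 24.6 / 29.2205
= 0.84

0.84


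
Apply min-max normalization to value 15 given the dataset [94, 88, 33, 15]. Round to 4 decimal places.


Min = 15, Max = 94
Range = 94 - 15 = 79
Scaled = (x - min) / (max - min)
= (15 - 15) / 79
= 0 / 79
= 0.0000

0.0000


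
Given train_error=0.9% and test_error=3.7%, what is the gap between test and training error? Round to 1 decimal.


Generalization gap = test_error - train_error
= 3.7 - 0.9
= 2.8%
A moderate gap.

2.8


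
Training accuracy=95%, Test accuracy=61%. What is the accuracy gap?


Gap = train_accuracy - test_accuracy
= 95 - 61
= 34%
This large gap strongly indicates overfitting.

34


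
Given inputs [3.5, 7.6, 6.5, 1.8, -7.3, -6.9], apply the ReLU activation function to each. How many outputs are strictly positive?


ReLU(x) = max(0, x) for each element:
ReLU(3.5) = 3.5
ReLU(7.6) = 7.6
ReLU(6.5) = 6.5
ReLU(1.8) = 1.8
ReLU(-7.3) = 0
ReLU(-6.9) = 0
Active neurons (>0): 4

4


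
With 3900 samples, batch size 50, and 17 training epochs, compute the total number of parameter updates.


Iterations per epoch = 3900 / 50 = 78
Total updates = iterations_per_epoch * epochs
= 78 * 17
= 1326

1326


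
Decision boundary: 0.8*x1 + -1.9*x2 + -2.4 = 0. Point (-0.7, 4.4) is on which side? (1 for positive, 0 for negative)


Compute 0.8 * -0.7 + -1.9 * 4.4 + -2.4
= -0.56 + -8.36 + -2.4
= -11.32
Since -11.32 < 0, the point is on the negative side.

0


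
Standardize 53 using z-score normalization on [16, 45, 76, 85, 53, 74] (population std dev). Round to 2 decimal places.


Mean = (16 + 45 + 76 + 85 + 53 + 74) / 6 = 58.1667
Variance = sum((x_i - mean)^2) / n = 544.4722
Std = sqrt(544.4722) = 23.3339
Z = (x - mean) / std
= (53 - 58.1667) / 23.3339
= -5.1667 / 23.3339
= -0.22

-0.22


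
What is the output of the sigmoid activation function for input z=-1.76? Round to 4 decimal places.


sigmoid(z) = 1 / (1 + exp(-z))
exp(-(-1.76)) = exp(1.76) = 5.8124
1 + 5.8124 = 6.8124
1 / 6.8124 = 0.1468

0.1468


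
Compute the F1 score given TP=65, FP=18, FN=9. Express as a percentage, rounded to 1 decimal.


Precision = TP / (TP + FP) = 65 / 83 = 0.7831
Recall = TP / (TP + FN) = 65 / 74 = 0.8784
F1 = 2 * P * R / (P + R)
= 2 * 0.7831 * 0.8784 / (0.7831 + 0.8784)
= 1.3758 / 1.6615
= 0.828
As percentage: 82.8%

82.8


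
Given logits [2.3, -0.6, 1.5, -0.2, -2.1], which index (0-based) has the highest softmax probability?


Softmax is a monotonic transformation, so it preserves the argmax.
We need to find the index of the maximum logit.
Index 0: 2.3
Index 1: -0.6
Index 2: 1.5
Index 3: -0.2
Index 4: -2.1
Maximum logit = 2.3 at index 0

0


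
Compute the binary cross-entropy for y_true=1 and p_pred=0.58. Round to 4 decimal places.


For y=1: Loss = -log(p)
= -log(0.58)
= -(-0.5447)
= 0.5447

0.5447


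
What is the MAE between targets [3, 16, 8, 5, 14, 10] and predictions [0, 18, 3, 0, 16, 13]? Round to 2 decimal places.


Absolute errors: [3, 2, 5, 5, 2, 3]
Sum of absolute errors = 20
MAE = 20 / 6 = 3.33

3.33


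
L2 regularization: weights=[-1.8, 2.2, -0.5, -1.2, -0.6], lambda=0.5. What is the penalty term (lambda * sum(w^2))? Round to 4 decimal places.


Squaring each weight:
(-1.8)^2 = 3.24
2.2^2 = 4.84
(-0.5)^2 = 0.25
(-1.2)^2 = 1.44
(-0.6)^2 = 0.36
Sum of squares = 10.13
Penalty = 0.5 * 10.13 = 5.0650

5.0650


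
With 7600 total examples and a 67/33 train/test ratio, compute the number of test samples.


Train samples = 7600 * 67% = 5092
Test samples = 7600 - 5092
= 2508

2508


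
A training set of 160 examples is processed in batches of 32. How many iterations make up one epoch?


Iterations per epoch = dataset_size / batch_size
= 160 / 32
= 5

5


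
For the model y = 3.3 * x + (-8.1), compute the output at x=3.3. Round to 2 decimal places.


y = 3.3 * 3.3 + (-8.1)
= 10.89 + (-8.1)
= 2.79

2.79


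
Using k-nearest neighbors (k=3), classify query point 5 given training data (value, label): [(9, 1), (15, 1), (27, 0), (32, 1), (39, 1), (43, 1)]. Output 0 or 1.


Distances from query 5:
Point 9 (class 1): distance = 4
Point 15 (class 1): distance = 10
Point 27 (class 0): distance = 22
K=3 nearest neighbors: classes = [1, 1, 0]
Votes for class 1: 2 / 3
Majority vote => class 1

1


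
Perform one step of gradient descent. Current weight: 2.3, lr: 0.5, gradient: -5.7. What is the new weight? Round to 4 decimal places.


w_new = w_old - lr * gradient
= 2.3 - 0.5 * -5.7
= 2.3 - (-2.85)
= 5.1500

5.1500


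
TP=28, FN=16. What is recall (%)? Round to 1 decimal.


Recall = TP / (TP + FN) * 100
= 28 / (28 + 16)
= 28 / 44
= 0.6364
= 63.6%

63.6


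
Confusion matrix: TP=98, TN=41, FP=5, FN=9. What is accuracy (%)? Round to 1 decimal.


Accuracy = (TP + TN) / (TP + TN + FP + FN) * 100
= (98 + 41) / (98 + 41 + 5 + 9)
= 139 / 153
= 0.9085
= 90.8%

90.8


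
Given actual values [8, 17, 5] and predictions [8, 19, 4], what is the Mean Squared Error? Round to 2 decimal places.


Differences: [0, -2, 1]
Squared errors: [0, 4, 1]
Sum of squared errors = 5
MSE = 5 / 3 = 1.67

1.67


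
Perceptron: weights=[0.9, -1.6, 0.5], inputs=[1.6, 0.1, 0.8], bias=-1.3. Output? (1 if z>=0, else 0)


z = w . x + b
= 0.9*1.6 + -1.6*0.1 + 0.5*0.8 + -1.3
= 1.44 + -0.16 + 0.4 + -1.3
= 1.68 + -1.3
= 0.38
Since z = 0.38 >= 0, output = 1

1


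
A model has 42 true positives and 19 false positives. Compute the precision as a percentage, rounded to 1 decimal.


Precision = TP / (TP + FP) * 100
= 42 / (42 + 19)
= 42 / 61
= 0.6885
= 68.9%

68.9


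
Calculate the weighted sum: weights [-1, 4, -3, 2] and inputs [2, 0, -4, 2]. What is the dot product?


Element-wise products:
-1 * 2 = -2
4 * 0 = 0
-3 * -4 = 12
2 * 2 = 4
Sum = -2 + 0 + 12 + 4
= 14

14


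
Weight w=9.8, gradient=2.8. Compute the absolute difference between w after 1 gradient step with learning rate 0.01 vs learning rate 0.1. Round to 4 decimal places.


With lr=0.01: w_new = 9.8 - 0.01 * 2.8 = 9.772
With lr=0.1: w_new = 9.8 - 0.1 * 2.8 = 9.52
Absolute difference = |9.772 - 9.52|
= 0.2520

0.2520


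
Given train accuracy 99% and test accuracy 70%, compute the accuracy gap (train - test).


Gap = train_accuracy - test_accuracy
= 99 - 70
= 29%
This large gap strongly indicates overfitting.

29


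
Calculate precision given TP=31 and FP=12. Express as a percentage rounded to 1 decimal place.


Precision = TP / (TP + FP) * 100
= 31 / (31 + 12)
= 31 / 43
= 0.7209
= 72.1%

72.1


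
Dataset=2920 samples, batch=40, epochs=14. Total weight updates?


Iterations per epoch = 2920 / 40 = 73
Total updates = iterations_per_epoch * epochs
= 73 * 14
= 1022

1022


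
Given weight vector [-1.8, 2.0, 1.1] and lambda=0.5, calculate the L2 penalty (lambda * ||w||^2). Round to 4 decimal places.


Squaring each weight:
(-1.8)^2 = 3.24
2.0^2 = 4.0
1.1^2 = 1.21
Sum of squares = 8.45
Penalty = 0.5 * 8.45 = 4.2250

4.2250


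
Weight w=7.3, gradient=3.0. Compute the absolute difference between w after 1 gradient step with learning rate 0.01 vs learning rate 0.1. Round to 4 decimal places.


With lr=0.01: w_new = 7.3 - 0.01 * 3.0 = 7.27
With lr=0.1: w_new = 7.3 - 0.1 * 3.0 = 7.0
Absolute difference = |7.27 - 7.0|
= 0.2700

0.2700


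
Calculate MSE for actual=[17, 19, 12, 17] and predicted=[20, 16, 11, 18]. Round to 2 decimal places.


Differences: [-3, 3, 1, -1]
Squared errors: [9, 9, 1, 1]
Sum of squared errors = 20
MSE = 20 / 4 = 5.00

5.00


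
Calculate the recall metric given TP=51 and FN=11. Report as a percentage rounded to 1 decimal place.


Recall = TP / (TP + FN) * 100
= 51 / (51 + 11)
= 51 / 62
= 0.8226
= 82.3%

82.3


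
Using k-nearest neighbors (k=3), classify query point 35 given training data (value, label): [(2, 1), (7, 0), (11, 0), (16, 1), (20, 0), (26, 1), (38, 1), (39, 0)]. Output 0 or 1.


Distances from query 35:
Point 38 (class 1): distance = 3
Point 39 (class 0): distance = 4
Point 26 (class 1): distance = 9
K=3 nearest neighbors: classes = [1, 0, 1]
Votes for class 1: 2 / 3
Majority vote => class 1

1


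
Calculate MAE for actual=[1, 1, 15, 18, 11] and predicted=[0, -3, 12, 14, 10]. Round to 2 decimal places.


Absolute errors: [1, 4, 3, 4, 1]
Sum of absolute errors = 13
MAE = 13 / 5 = 2.60

2.60


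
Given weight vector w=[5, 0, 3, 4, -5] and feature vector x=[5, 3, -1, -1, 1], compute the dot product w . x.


Element-wise products:
5 * 5 = 25
0 * 3 = 0
3 * -1 = -3
4 * -1 = -4
-5 * 1 = -5
Sum = 25 + 0 + -3 + -4 + -5
= 13

13


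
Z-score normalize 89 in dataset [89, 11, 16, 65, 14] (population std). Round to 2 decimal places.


Mean = (89 + 11 + 16 + 65 + 14) / 5 = 39.0
Variance = sum((x_i - mean)^2) / n = 1022.8
Std = sqrt(1022.8) = 31.9812
Z = (x - mean) / std
= (89 - 39.0) / 31.9812
= 50.0 / 31.9812
= 1.56

1.56


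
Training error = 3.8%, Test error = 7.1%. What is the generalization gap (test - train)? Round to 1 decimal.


Generalization gap = test_error - train_error
= 7.1 - 3.8
= 3.3%
A moderate gap.

3.3


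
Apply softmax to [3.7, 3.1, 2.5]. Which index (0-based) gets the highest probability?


Softmax is a monotonic transformation, so it preserves the argmax.
We need to find the index of the maximum logit.
Index 0: 3.7
Index 1: 3.1
Index 2: 2.5
Maximum logit = 3.7 at index 0

0


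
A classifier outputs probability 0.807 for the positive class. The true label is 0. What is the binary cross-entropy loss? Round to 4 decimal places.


For y=0: Loss = -log(1-p)
= -log(1 - 0.807)
= -log(0.193)
= -(-1.6451)
= 1.6451

1.6451


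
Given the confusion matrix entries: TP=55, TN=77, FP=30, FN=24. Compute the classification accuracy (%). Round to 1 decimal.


Accuracy = (TP + TN) / (TP + TN + FP + FN) * 100
= (55 + 77) / (55 + 77 + 30 + 24)
= 132 / 186
= 0.7097
= 71.0%

71.0


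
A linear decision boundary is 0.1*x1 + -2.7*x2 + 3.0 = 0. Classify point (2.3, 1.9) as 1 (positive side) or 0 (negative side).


Compute 0.1 * 2.3 + -2.7 * 1.9 + 3.0
= 0.23 + -5.13 + 3.0
= -1.9
Since -1.9 < 0, the point is on the negative side.

0


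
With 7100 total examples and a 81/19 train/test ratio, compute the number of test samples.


Train samples = 7100 * 81% = 5751
Test samples = 7100 - 5751
= 1349

1349


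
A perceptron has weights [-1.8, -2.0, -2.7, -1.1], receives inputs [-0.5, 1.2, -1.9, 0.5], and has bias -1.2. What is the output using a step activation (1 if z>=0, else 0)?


z = w . x + b
= -1.8*-0.5 + -2.0*1.2 + -2.7*-1.9 + -1.1*0.5 + -1.2
= 0.9 + -2.4 + 5.13 + -0.55 + -1.2
= 3.08 + -1.2
= 1.88
Since z = 1.88 >= 0, output = 1

1


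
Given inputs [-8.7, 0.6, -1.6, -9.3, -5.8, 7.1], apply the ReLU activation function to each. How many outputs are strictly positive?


ReLU(x) = max(0, x) for each element:
ReLU(-8.7) = 0
ReLU(0.6) = 0.6
ReLU(-1.6) = 0
ReLU(-9.3) = 0
ReLU(-5.8) = 0
ReLU(7.1) = 7.1
Active neurons (>0): 2

2


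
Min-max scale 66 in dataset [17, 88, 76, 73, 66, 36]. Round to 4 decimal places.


Min = 17, Max = 88
Range = 88 - 17 = 71
Scaled = (x - min) / (max - min)
= (66 - 17) / 71
= 49 / 71
= 0.6901

0.6901


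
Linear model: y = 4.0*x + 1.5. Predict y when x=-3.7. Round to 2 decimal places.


y = 4.0 * -3.7 + (1.5)
= -14.8 + (1.5)
= -13.30

-13.30


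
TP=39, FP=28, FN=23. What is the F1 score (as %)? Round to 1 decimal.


Precision = TP / (TP + FP) = 39 / 67 = 0.5821
Recall = TP / (TP + FN) = 39 / 62 = 0.629
F1 = 2 * P * R / (P + R)
= 2 * 0.5821 * 0.629 / (0.5821 + 0.629)
= 0.7323 / 1.2111
= 0.6047
As percentage: 60.5%

60.5


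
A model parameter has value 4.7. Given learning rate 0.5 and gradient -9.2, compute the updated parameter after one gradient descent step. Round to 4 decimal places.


w_new = w_old - lr * gradient
= 4.7 - 0.5 * -9.2
= 4.7 - (-4.6)
= 9.3000

9.3000


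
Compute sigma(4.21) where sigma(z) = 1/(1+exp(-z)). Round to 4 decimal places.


sigmoid(z) = 1 / (1 + exp(-z))
exp(-(4.21)) = exp(-4.21) = 0.0148
1 + 0.0148 = 1.0148
1 / 1.0148 = 0.9854

0.9854


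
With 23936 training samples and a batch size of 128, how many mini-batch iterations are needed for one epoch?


Iterations per epoch = dataset_size / batch_size
= 23936 / 128
= 187

187


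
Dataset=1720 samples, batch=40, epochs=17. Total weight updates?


Iterations per epoch = 1720 / 40 = 43
Total updates = iterations_per_epoch * epochs
= 43 * 17
= 731

731


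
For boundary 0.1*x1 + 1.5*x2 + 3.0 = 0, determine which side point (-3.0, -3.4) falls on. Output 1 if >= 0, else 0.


Compute 0.1 * -3.0 + 1.5 * -3.4 + 3.0
= -0.3 + -5.1 + 3.0
= -2.4
Since -2.4 < 0, the point is on the negative side.

0


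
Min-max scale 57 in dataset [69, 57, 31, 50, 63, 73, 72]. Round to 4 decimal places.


Min = 31, Max = 73
Range = 73 - 31 = 42
Scaled = (x - min) / (max - min)
= (57 - 31) / 42
= 26 / 42
= 0.6190

0.6190


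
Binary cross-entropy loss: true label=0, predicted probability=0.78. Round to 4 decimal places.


For y=0: Loss = -log(1-p)
= -log(1 - 0.78)
= -log(0.22)
= -(-1.5141)
= 1.5141

1.5141


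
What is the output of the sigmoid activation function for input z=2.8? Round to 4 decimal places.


sigmoid(z) = 1 / (1 + exp(-z))
exp(-(2.8)) = exp(-2.8) = 0.0608
1 + 0.0608 = 1.0608
1 / 1.0608 = 0.9427

0.9427


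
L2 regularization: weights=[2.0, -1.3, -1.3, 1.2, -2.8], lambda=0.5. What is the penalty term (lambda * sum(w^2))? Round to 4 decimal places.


Squaring each weight:
2.0^2 = 4.0
(-1.3)^2 = 1.69
(-1.3)^2 = 1.69
1.2^2 = 1.44
(-2.8)^2 = 7.84
Sum of squares = 16.66
Penalty = 0.5 * 16.66 = 8.3300

8.3300


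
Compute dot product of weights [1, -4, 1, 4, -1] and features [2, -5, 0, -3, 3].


Element-wise products:
1 * 2 = 2
-4 * -5 = 20
1 * 0 = 0
4 * -3 = -12
-1 * 3 = -3
Sum = 2 + 20 + 0 + -12 + -3
= 7

7


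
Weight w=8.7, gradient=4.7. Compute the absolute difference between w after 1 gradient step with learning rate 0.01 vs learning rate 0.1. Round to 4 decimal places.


With lr=0.01: w_new = 8.7 - 0.01 * 4.7 = 8.653
With lr=0.1: w_new = 8.7 - 0.1 * 4.7 = 8.23
Absolute difference = |8.653 - 8.23|
= 0.4230

0.4230


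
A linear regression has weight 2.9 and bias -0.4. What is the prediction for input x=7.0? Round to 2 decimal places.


y = 2.9 * 7.0 + (-0.4)
= 20.3 + (-0.4)
= 19.90

19.90


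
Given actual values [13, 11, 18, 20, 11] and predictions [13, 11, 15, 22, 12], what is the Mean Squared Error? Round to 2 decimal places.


Differences: [0, 0, 3, -2, -1]
Squared errors: [0, 0, 9, 4, 1]
Sum of squared errors = 14
MSE = 14 / 5 = 2.80

2.80


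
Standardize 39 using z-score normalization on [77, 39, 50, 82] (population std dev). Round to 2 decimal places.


Mean = (77 + 39 + 50 + 82) / 4 = 62.0
Variance = sum((x_i - mean)^2) / n = 324.5
Std = sqrt(324.5) = 18.0139
Z = (x - mean) / std
= (39 - 62.0) / 18.0139
= -23.0 / 18.0139
= -1.28

-1.28


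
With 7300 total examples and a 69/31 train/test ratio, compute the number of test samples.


Train samples = 7300 * 69% = 5037
Test samples = 7300 - 5037
= 2263

2263


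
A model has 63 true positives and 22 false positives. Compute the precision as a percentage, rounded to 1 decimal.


Precision = TP / (TP + FP) * 100
= 63 / (63 + 22)
= 63 / 85
= 0.7412
= 74.1%

74.1


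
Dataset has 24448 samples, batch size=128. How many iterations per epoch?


Iterations per epoch = dataset_size / batch_size
= 24448 / 128
= 191

191


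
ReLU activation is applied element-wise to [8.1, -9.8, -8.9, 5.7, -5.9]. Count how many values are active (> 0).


ReLU(x) = max(0, x) for each element:
ReLU(8.1) = 8.1
ReLU(-9.8) = 0
ReLU(-8.9) = 0
ReLU(5.7) = 5.7
ReLU(-5.9) = 0
Active neurons (>0): 2

2
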